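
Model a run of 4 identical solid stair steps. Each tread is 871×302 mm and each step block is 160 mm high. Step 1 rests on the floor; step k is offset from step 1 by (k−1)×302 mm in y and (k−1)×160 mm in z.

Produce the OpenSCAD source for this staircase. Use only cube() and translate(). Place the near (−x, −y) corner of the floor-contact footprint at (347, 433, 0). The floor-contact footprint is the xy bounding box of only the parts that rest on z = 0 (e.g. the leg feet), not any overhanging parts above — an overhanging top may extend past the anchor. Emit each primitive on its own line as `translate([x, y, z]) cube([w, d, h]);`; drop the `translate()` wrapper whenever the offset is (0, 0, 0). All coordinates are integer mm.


translate([347, 433, 0]) cube([871, 302, 160]);
translate([347, 735, 160]) cube([871, 302, 160]);
translate([347, 1037, 320]) cube([871, 302, 160]);
translate([347, 1339, 480]) cube([871, 302, 160]);


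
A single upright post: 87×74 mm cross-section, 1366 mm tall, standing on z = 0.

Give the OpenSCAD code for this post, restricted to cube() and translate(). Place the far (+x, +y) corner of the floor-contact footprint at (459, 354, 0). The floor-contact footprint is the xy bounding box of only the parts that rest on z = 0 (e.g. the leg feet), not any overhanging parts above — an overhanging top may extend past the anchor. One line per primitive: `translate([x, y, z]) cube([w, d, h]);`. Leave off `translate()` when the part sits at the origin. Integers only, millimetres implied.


translate([372, 280, 0]) cube([87, 74, 1366]);


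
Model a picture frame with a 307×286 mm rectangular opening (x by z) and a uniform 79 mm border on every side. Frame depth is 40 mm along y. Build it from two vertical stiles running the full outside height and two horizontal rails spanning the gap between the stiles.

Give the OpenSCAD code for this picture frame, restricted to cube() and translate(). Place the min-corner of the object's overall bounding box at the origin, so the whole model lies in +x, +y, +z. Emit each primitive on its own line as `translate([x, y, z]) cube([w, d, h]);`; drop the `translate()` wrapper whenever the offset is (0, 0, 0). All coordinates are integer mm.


cube([79, 40, 444]);
translate([386, 0, 0]) cube([79, 40, 444]);
translate([79, 0, 0]) cube([307, 40, 79]);
translate([79, 0, 365]) cube([307, 40, 79]);


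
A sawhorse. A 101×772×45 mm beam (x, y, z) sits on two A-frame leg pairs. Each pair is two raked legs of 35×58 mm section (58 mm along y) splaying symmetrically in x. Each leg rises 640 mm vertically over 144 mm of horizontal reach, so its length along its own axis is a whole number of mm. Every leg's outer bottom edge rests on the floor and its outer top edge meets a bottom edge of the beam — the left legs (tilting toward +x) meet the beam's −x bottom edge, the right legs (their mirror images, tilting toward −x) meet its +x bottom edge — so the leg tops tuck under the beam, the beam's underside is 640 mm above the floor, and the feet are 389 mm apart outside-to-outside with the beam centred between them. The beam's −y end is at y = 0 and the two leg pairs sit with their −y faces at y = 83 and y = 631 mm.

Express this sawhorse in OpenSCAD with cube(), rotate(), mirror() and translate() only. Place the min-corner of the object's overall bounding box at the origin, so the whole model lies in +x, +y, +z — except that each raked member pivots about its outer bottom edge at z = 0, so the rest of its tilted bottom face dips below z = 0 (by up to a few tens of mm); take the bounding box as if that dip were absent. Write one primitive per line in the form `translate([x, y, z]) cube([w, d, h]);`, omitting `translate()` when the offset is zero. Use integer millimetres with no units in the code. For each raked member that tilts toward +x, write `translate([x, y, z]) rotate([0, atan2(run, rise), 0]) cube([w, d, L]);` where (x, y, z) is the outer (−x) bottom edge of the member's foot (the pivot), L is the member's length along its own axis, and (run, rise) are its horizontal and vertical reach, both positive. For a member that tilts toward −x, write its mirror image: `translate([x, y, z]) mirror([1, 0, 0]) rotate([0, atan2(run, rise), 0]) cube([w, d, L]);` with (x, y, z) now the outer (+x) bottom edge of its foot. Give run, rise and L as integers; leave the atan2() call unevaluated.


// leg length = √(144² + 640²) = 656
// right-leg outer foot x = 2·144 + 101 = 389
// beam min-corner = (144, 0, 640)
translate([144, 0, 640]) cube([101, 772, 45]);
translate([0, 83, 0]) rotate([0, atan2(144, 640), 0]) cube([35, 58, 656]);
translate([389, 83, 0]) mirror([1, 0, 0]) rotate([0, atan2(144, 640), 0]) cube([35, 58, 656]);
translate([0, 631, 0]) rotate([0, atan2(144, 640), 0]) cube([35, 58, 656]);
translate([389, 631, 0]) mirror([1, 0, 0]) rotate([0, atan2(144, 640), 0]) cube([35, 58, 656]);


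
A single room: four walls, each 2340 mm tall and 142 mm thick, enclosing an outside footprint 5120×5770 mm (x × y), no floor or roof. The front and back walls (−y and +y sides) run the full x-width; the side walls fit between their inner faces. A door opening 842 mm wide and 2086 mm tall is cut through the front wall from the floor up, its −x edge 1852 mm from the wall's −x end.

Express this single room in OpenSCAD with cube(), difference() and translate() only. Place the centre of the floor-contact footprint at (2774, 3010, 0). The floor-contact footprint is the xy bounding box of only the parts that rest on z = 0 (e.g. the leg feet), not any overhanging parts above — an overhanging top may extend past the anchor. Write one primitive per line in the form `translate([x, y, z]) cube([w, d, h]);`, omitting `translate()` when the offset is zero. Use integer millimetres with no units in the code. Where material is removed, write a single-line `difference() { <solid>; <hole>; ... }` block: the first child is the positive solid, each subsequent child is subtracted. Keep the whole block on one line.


difference() { translate([214, 125, 0]) cube([5120, 142, 2340]); translate([2066, 125, 0]) cube([842, 142, 2086]); }
translate([214, 5753, 0]) cube([5120, 142, 2340]);
translate([214, 267, 0]) cube([142, 5486, 2340]);
translate([5192, 267, 0]) cube([142, 5486, 2340]);


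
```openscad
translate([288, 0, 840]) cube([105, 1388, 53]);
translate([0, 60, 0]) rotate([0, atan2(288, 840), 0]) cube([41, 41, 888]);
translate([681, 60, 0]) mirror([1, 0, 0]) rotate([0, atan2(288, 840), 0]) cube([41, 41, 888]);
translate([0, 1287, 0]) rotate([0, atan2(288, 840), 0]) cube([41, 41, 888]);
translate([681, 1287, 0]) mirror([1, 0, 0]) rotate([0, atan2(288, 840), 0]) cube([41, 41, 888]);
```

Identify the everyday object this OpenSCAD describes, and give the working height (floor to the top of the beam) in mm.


A sawhorse. The overall height is 893 mm.

A beam across two mirrored pairs of raked legs — a sawhorse. The beam's underside is at z = 840 (matching the legs' vertical rise in atan2(288, 840)) and the beam is 53 mm tall, so its top is at 840 + 53 = 893 mm. The raked legs top out at the beam's underside, so that is the highest point.


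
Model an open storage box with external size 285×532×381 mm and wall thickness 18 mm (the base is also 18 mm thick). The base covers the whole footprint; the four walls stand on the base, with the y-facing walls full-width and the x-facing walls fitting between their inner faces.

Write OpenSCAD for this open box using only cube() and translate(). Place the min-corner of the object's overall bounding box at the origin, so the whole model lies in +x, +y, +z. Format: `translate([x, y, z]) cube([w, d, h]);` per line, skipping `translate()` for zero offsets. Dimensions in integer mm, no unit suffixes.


cube([285, 532, 18]);
translate([0, 0, 18]) cube([285, 18, 363]);
translate([0, 514, 18]) cube([285, 18, 363]);
translate([0, 18, 18]) cube([18, 496, 363]);
translate([267, 18, 18]) cube([18, 496, 363]);


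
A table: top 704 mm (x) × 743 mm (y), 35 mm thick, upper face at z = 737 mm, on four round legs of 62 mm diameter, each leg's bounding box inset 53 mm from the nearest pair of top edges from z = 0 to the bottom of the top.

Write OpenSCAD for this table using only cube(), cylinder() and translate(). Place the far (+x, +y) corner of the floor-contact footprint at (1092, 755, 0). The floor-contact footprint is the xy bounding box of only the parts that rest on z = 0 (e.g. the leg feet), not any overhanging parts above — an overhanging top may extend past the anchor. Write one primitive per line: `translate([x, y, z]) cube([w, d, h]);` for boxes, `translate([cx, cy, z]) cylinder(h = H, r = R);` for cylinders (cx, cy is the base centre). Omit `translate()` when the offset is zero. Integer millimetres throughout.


translate([441, 65, 702]) cube([704, 743, 35]);
translate([525, 149, 0]) cylinder(h = 702, r = 31);
translate([1061, 149, 0]) cylinder(h = 702, r = 31);
translate([525, 724, 0]) cylinder(h = 702, r = 31);
translate([1061, 724, 0]) cylinder(h = 702, r = 31);


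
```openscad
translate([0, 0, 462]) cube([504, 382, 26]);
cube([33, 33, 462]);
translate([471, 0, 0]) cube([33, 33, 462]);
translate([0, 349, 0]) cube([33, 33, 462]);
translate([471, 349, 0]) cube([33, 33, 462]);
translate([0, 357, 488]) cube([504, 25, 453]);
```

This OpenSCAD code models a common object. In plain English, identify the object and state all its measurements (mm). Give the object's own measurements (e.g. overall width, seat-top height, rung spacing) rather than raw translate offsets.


A chair. The seat is a 504×382×26 mm slab with its top at z = 488 mm, on four 33×33 mm corner legs (flush with the seat edges, standing on z = 0). A flat backrest 25 mm thick, 453 mm tall, spans the full seat width and rises from the seat top along its +y edge, rear face flush with the rear of the seat.


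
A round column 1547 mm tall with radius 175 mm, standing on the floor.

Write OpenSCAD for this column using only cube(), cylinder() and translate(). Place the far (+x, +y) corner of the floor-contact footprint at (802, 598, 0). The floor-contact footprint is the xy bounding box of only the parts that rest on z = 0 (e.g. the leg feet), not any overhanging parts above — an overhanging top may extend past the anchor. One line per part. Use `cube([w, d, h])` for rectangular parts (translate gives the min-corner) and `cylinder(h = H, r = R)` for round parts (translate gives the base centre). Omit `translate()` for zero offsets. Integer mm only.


translate([627, 423, 0]) cylinder(h = 1547, r = 175);


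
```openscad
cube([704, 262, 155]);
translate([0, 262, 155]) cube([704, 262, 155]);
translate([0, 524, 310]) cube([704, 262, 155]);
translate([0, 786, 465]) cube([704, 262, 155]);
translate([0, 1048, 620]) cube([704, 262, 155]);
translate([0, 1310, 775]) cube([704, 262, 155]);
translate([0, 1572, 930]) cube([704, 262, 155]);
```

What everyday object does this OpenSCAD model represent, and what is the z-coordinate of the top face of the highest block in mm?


A staircase. The total rise is 1085 mm.

7 identical blocks, each offset up and back from the previous — a staircase. Each step is 155 mm tall and there are 7 of them, so the total rise is 7 × 155 = 1085 mm.


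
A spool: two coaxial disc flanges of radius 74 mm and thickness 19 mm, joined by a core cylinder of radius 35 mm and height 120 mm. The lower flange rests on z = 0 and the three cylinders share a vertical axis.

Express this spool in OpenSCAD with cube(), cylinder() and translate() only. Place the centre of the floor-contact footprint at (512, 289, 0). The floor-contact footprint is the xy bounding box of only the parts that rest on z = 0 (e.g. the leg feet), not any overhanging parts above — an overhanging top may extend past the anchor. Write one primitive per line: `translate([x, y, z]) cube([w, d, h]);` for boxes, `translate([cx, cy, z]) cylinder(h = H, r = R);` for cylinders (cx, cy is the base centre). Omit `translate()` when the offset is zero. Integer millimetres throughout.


translate([512, 289, 0]) cylinder(h = 19, r = 74);
translate([512, 289, 19]) cylinder(h = 120, r = 35);
translate([512, 289, 139]) cylinder(h = 19, r = 74);


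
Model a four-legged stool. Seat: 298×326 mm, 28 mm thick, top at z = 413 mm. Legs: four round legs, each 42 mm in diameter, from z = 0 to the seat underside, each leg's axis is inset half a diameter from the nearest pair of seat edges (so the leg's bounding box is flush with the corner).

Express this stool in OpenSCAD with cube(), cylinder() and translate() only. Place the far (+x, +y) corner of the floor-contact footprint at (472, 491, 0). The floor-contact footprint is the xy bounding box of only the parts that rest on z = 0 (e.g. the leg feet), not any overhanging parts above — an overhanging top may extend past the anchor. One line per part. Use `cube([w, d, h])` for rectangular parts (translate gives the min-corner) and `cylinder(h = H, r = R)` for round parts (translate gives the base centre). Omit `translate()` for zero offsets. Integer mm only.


// leg_h = 413 - 28 = 385
translate([174, 165, 385]) cube([298, 326, 28]);
translate([195, 186, 0]) cylinder(h = 385, r = 21);
translate([451, 186, 0]) cylinder(h = 385, r = 21);
translate([195, 470, 0]) cylinder(h = 385, r = 21);
translate([451, 470, 0]) cylinder(h = 385, r = 21);


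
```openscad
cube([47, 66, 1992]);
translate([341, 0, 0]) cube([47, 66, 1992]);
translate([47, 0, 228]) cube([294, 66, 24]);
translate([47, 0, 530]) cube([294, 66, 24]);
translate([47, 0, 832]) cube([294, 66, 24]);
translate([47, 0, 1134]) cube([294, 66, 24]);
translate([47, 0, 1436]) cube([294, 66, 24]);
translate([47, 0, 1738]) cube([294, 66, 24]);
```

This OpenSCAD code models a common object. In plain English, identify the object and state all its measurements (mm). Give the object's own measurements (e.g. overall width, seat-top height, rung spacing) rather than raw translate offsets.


A straight ladder. Two 47×66 mm vertical rails, 1992 mm tall, stand 388 mm apart (outside-to-outside) with their front faces coplanar on the −y side. 6 rungs, each 66 mm deep and 24 mm tall, span between the inner faces of the rails, front faces flush with the rails. The lowest rung's underside is at z = 228 mm and rungs are spaced 302 mm apart (underside to underside).


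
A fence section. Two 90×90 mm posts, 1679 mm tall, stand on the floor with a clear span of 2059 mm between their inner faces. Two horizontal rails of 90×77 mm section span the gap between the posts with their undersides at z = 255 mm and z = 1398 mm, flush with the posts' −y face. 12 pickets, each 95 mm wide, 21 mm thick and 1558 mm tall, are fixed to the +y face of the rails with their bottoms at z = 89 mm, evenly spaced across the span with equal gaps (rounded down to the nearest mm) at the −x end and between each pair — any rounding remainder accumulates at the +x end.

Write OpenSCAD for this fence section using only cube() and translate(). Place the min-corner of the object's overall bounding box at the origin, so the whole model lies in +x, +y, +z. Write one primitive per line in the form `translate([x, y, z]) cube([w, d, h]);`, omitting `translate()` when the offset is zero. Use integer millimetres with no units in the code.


cube([90, 90, 1679]);
translate([2149, 0, 0]) cube([90, 90, 1679]);
translate([90, 0, 255]) cube([2059, 90, 77]);
translate([90, 0, 1398]) cube([2059, 90, 77]);
translate([160, 90, 89]) cube([95, 21, 1558]);
translate([325, 90, 89]) cube([95, 21, 1558]);
translate([490, 90, 89]) cube([95, 21, 1558]);
translate([655, 90, 89]) cube([95, 21, 1558]);
translate([820, 90, 89]) cube([95, 21, 1558]);
translate([985, 90, 89]) cube([95, 21, 1558]);
translate([1150, 90, 89]) cube([95, 21, 1558]);
translate([1315, 90, 89]) cube([95, 21, 1558]);
translate([1480, 90, 89]) cube([95, 21, 1558]);
translate([1645, 90, 89]) cube([95, 21, 1558]);
translate([1810, 90, 89]) cube([95, 21, 1558]);
translate([1975, 90, 89]) cube([95, 21, 1558]);


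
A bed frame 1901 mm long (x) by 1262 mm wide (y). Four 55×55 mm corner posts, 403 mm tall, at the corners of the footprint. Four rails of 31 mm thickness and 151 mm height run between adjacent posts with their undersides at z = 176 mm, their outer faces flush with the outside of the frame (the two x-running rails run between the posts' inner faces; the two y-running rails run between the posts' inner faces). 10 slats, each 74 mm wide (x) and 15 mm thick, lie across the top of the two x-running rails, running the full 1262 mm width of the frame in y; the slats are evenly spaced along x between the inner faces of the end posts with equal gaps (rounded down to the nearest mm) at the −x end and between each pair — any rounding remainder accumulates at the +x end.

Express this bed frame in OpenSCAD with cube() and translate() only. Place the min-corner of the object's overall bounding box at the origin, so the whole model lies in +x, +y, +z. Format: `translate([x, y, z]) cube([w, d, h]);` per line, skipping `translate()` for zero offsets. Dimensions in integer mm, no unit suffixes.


// slat z = rail_z + rail_h = 176 + 151 = 327
// slat gap = ⌊(1791 − 10·74) / 11⌋ = 95
cube([55, 55, 403]);
translate([0, 1207, 0]) cube([55, 55, 403]);
translate([1846, 0, 0]) cube([55, 55, 403]);
translate([1846, 1207, 0]) cube([55, 55, 403]);
translate([55, 0, 176]) cube([1791, 31, 151]);
translate([55, 1231, 176]) cube([1791, 31, 151]);
translate([0, 55, 176]) cube([31, 1152, 151]);
translate([1870, 55, 176]) cube([31, 1152, 151]);
translate([150, 0, 327]) cube([74, 1262, 15]);
translate([319, 0, 327]) cube([74, 1262, 15]);
translate([488, 0, 327]) cube([74, 1262, 15]);
translate([657, 0, 327]) cube([74, 1262, 15]);
translate([826, 0, 327]) cube([74, 1262, 15]);
translate([995, 0, 327]) cube([74, 1262, 15]);
translate([1164, 0, 327]) cube([74, 1262, 15]);
translate([1333, 0, 327]) cube([74, 1262, 15]);
translate([1502, 0, 327]) cube([74, 1262, 15]);
translate([1671, 0, 327]) cube([74, 1262, 15]);


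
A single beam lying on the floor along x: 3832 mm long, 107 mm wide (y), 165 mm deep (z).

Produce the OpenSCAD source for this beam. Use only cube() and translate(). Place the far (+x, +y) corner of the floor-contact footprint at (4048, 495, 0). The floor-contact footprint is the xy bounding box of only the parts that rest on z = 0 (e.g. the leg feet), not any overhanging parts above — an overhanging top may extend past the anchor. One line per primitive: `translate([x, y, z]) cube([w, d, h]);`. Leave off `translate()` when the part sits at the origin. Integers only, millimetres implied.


translate([216, 388, 0]) cube([3832, 107, 165]);


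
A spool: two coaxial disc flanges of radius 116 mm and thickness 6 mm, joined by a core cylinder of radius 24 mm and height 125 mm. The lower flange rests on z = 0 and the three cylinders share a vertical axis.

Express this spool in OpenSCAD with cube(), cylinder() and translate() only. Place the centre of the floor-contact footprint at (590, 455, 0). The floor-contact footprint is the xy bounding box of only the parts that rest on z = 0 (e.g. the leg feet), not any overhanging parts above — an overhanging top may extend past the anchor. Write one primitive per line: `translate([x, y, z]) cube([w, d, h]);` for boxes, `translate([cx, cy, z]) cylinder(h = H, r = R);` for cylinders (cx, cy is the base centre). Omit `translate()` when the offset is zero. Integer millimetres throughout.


translate([590, 455, 0]) cylinder(h = 6, r = 116);
translate([590, 455, 6]) cylinder(h = 125, r = 24);
translate([590, 455, 131]) cylinder(h = 6, r = 116);


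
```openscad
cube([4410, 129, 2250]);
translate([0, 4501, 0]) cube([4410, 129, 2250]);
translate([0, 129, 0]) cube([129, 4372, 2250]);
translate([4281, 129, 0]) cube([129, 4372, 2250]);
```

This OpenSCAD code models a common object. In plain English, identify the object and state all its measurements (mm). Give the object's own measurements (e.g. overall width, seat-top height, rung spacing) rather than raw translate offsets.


The wall frame of a small rectangular building: four walls, each 2250 mm tall and 129 mm thick, enclosing a footprint 4410 mm (x) by 4630 mm (y) outside-to-outside, with no floor or roof. The front and back walls (the −y and +y sides) span the full width; the two side walls fit between them.


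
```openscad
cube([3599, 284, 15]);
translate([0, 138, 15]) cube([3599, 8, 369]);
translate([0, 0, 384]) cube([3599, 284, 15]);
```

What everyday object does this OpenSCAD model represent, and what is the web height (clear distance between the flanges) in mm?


An I-beam. The web height is 369 mm.

Two wide flanges with a thin centred web — an I-beam. Overall 399 mm minus two 15 mm flanges gives a web of 399 − 2·15 = 369 mm.


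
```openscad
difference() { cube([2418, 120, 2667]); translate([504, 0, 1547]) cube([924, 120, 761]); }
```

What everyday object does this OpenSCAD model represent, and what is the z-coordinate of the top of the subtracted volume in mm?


A wall with a window opening. The window head height is 2308 mm.

A wall with a rectangular opening subtracted — a window. Sill at z = 1547, opening 761 mm tall, so the head is at 1547 + 761 = 2308 mm.


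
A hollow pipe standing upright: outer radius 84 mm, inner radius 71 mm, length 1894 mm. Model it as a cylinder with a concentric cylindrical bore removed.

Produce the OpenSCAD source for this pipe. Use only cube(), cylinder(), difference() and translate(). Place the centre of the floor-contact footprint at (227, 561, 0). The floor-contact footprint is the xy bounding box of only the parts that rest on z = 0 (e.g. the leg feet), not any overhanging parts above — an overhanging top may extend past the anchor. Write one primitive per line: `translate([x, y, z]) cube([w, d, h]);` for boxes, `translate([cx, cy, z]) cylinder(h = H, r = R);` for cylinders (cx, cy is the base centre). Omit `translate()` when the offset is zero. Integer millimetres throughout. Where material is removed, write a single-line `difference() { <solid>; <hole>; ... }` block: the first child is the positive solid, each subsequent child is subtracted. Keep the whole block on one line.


difference() { translate([227, 561, 0]) cylinder(h = 1894, r = 84); translate([227, 561, 0]) cylinder(h = 1894, r = 71); }


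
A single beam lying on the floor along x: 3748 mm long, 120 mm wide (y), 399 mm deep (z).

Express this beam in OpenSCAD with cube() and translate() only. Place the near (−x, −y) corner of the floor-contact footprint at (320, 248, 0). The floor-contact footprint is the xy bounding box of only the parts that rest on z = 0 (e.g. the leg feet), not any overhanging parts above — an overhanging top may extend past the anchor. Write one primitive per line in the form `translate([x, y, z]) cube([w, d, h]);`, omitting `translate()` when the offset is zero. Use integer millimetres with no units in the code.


translate([320, 248, 0]) cube([3748, 120, 399]);


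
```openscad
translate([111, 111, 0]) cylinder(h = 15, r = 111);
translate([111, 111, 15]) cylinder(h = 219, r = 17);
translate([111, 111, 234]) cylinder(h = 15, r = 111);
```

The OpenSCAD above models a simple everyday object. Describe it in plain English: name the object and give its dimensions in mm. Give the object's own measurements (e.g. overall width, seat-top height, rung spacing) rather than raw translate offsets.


A spool: two coaxial disc flanges of radius 111 mm and thickness 15 mm, joined by a core cylinder of radius 17 mm and height 219 mm. The lower flange rests on z = 0 and the three cylinders share a vertical axis.


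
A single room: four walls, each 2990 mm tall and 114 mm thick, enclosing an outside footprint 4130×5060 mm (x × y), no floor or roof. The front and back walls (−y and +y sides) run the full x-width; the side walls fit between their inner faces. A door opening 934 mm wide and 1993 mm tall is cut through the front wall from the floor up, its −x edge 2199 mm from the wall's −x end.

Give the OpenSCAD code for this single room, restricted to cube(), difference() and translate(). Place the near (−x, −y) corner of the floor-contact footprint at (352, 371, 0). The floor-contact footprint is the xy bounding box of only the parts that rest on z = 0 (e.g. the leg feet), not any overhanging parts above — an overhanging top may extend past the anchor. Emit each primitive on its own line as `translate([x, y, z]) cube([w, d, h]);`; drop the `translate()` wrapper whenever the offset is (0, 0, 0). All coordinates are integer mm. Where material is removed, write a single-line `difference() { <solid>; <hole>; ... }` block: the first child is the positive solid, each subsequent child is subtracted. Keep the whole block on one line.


difference() { translate([352, 371, 0]) cube([4130, 114, 2990]); translate([2551, 371, 0]) cube([934, 114, 1993]); }
translate([352, 5317, 0]) cube([4130, 114, 2990]);
translate([352, 485, 0]) cube([114, 4832, 2990]);
translate([4368, 485, 0]) cube([114, 4832, 2990]);


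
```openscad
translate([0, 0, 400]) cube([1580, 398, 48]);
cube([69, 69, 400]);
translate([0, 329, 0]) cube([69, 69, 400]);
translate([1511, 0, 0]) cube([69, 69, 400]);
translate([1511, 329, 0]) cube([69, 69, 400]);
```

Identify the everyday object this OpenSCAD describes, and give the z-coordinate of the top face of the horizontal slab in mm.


A bench. The seat-top height is 448 mm.

A long slab on four corner posts — a bench. The slab sits at z = 400 with thickness 48, so the top is 400 + 48 = 448 mm.


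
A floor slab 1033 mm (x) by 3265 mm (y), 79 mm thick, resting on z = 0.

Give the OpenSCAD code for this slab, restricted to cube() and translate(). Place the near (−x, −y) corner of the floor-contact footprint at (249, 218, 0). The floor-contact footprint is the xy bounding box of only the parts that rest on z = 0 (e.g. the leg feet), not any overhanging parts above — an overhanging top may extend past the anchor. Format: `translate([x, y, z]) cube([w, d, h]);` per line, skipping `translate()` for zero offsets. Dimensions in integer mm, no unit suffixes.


translate([249, 218, 0]) cube([1033, 3265, 79]);


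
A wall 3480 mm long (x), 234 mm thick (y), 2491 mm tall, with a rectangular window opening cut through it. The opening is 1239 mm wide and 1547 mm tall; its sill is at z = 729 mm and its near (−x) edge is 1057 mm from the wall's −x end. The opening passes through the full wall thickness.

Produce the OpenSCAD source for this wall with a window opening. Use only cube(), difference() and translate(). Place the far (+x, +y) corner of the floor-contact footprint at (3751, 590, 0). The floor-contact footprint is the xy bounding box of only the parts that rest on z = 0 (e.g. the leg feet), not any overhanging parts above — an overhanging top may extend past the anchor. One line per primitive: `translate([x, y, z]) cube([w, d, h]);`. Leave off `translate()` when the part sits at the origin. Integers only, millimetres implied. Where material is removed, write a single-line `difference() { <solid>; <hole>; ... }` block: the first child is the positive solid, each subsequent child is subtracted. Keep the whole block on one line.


difference() { translate([271, 356, 0]) cube([3480, 234, 2491]); translate([1328, 356, 729]) cube([1239, 234, 1547]); }


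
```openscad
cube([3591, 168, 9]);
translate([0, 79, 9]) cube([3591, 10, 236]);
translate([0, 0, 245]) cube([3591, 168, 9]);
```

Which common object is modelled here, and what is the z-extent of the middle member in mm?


An I-beam. The web height is 236 mm.

Two wide flanges with a thin centred web — an I-beam. Overall 254 mm minus two 9 mm flanges gives a web of 254 − 2·9 = 236 mm.


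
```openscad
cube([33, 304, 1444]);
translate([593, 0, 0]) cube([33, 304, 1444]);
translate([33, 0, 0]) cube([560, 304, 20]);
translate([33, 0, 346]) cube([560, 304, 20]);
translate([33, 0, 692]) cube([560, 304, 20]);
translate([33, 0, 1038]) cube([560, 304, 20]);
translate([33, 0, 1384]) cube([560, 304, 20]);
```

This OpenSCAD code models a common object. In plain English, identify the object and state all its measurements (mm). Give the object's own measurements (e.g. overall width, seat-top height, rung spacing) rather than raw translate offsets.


An open bookshelf. Two side panels, each 33 mm thick, 304 mm deep and 1444 mm tall, stand 626 mm apart (outside-to-outside). Between them sit 5 shelves, each 20 mm thick and 304 mm deep, spanning the full gap between the sides. The bottom shelf rests on the floor (its underside at z = 0) and the clear gap between one shelf's top and the next shelf's underside is 326 mm.


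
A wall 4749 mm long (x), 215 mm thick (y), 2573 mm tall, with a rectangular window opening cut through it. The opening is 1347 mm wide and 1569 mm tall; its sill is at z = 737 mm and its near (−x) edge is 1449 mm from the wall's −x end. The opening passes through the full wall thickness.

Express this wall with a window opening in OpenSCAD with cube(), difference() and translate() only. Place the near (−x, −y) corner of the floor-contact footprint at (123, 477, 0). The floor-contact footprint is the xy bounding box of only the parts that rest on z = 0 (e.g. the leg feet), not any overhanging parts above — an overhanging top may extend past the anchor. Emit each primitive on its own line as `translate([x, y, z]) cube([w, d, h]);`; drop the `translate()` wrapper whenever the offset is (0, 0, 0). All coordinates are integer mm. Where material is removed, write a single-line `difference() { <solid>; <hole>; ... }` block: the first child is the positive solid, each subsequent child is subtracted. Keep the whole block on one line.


difference() { translate([123, 477, 0]) cube([4749, 215, 2573]); translate([1572, 477, 737]) cube([1347, 215, 1569]); }


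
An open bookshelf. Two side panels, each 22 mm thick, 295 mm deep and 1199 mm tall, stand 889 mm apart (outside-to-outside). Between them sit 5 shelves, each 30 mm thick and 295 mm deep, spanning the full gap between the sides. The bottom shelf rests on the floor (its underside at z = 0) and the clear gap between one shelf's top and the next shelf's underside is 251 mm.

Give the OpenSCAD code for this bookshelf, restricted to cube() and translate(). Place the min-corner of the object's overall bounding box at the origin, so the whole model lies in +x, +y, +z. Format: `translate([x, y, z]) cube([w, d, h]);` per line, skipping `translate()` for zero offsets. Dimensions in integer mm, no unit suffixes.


cube([22, 295, 1199]);
translate([867, 0, 0]) cube([22, 295, 1199]);
translate([22, 0, 0]) cube([845, 295, 30]);
translate([22, 0, 281]) cube([845, 295, 30]);
translate([22, 0, 562]) cube([845, 295, 30]);
translate([22, 0, 843]) cube([845, 295, 30]);
translate([22, 0, 1124]) cube([845, 295, 30]);


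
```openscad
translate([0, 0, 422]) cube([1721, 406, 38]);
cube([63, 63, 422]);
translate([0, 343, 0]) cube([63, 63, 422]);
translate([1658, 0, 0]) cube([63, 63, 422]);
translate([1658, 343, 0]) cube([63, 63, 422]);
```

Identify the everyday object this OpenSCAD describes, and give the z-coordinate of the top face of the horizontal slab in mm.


A bench. The seat-top height is 460 mm.

A long slab on four corner posts — a bench. The slab sits at z = 422 with thickness 38, so the top is 422 + 38 = 460 mm.


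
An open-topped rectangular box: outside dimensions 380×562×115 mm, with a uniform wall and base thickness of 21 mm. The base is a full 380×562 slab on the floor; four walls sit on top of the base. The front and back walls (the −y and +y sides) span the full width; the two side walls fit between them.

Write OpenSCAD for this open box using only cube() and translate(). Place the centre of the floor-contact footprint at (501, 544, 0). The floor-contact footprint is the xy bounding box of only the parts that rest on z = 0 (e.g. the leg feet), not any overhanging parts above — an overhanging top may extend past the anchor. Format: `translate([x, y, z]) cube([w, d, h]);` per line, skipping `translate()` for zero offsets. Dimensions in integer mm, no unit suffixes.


translate([311, 263, 0]) cube([380, 562, 21]);
translate([311, 263, 21]) cube([380, 21, 94]);
translate([311, 804, 21]) cube([380, 21, 94]);
translate([311, 284, 21]) cube([21, 520, 94]);
translate([670, 284, 21]) cube([21, 520, 94]);


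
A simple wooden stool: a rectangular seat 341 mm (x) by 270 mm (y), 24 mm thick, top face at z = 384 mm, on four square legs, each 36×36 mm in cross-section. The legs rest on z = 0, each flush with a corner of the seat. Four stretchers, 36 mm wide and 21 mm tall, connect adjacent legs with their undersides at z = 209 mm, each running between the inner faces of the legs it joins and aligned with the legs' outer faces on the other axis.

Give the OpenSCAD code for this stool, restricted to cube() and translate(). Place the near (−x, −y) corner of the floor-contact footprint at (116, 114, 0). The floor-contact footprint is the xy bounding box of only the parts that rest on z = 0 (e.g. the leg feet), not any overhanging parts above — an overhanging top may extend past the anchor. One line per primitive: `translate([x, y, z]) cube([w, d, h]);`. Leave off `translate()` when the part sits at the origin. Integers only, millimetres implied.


translate([116, 114, 360]) cube([341, 270, 24]);
translate([116, 114, 0]) cube([36, 36, 360]);
translate([421, 114, 0]) cube([36, 36, 360]);
translate([116, 348, 0]) cube([36, 36, 360]);
translate([421, 348, 0]) cube([36, 36, 360]);
translate([152, 114, 209]) cube([269, 36, 21]);
translate([152, 348, 209]) cube([269, 36, 21]);
translate([116, 150, 209]) cube([36, 198, 21]);
translate([421, 150, 209]) cube([36, 198, 21]);


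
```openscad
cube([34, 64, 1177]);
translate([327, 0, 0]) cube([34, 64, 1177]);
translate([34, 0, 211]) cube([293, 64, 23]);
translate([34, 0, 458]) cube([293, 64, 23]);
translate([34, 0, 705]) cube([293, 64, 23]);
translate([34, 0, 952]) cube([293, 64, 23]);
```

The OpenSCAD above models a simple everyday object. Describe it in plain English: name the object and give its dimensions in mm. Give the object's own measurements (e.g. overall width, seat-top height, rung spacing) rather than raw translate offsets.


A straight ladder. Two 34×64 mm vertical rails, 1177 mm tall, stand 361 mm apart (outside-to-outside) with their front faces coplanar on the −y side. 4 rungs, each 64 mm deep and 23 mm tall, span between the inner faces of the rails, front faces flush with the rails. The lowest rung's underside is at z = 211 mm and rungs are spaced 247 mm apart (underside to underside).


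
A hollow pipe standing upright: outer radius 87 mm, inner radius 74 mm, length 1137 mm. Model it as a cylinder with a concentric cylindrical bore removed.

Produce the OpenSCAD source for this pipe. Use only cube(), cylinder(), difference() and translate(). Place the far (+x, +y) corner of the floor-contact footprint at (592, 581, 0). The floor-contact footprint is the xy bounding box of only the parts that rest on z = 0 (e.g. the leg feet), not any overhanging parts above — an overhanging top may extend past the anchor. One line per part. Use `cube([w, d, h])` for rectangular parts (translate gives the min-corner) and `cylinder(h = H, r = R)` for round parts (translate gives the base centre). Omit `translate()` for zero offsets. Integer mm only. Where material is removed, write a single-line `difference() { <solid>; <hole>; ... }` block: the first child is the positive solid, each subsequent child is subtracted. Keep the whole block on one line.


difference() { translate([505, 494, 0]) cylinder(h = 1137, r = 87); translate([505, 494, 0]) cylinder(h = 1137, r = 74); }


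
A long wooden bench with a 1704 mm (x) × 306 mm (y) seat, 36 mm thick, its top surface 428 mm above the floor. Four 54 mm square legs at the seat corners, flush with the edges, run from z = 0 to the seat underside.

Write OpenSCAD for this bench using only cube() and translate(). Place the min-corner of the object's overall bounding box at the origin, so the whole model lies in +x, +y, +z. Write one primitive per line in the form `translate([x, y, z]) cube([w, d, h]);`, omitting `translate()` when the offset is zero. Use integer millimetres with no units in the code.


translate([0, 0, 392]) cube([1704, 306, 36]);
cube([54, 54, 392]);
translate([0, 252, 0]) cube([54, 54, 392]);
translate([1650, 0, 0]) cube([54, 54, 392]);
translate([1650, 252, 0]) cube([54, 54, 392]);


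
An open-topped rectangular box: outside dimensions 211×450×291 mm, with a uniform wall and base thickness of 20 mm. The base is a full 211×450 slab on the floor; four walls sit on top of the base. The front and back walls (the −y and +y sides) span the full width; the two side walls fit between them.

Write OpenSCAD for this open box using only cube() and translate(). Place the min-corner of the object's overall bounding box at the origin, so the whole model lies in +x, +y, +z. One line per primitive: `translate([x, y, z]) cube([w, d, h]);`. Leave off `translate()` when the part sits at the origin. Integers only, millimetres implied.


cube([211, 450, 20]);
translate([0, 0, 20]) cube([211, 20, 271]);
translate([0, 430, 20]) cube([211, 20, 271]);
translate([0, 20, 20]) cube([20, 410, 271]);
translate([191, 20, 20]) cube([20, 410, 271]);


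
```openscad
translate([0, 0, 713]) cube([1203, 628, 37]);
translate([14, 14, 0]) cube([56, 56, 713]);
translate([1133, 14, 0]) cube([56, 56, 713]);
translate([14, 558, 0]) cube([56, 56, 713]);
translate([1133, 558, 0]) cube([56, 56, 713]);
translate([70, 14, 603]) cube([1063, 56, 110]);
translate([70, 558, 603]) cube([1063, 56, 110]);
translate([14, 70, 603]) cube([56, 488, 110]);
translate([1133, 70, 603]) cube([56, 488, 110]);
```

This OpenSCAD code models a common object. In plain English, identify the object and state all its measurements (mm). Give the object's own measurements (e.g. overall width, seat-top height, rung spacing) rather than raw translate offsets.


A table: top 1203 mm (x) × 628 mm (y), 37 mm thick, upper face at z = 750 mm, on four 56×56 mm square legs, each inset 14 mm from the nearest pair of top edges from z = 0 to the bottom of the top. Four apron rails, 56 mm thick and 110 mm tall, run between adjacent legs with their top edges flush with the underside of the top and their outer faces flush with the legs' outer faces.


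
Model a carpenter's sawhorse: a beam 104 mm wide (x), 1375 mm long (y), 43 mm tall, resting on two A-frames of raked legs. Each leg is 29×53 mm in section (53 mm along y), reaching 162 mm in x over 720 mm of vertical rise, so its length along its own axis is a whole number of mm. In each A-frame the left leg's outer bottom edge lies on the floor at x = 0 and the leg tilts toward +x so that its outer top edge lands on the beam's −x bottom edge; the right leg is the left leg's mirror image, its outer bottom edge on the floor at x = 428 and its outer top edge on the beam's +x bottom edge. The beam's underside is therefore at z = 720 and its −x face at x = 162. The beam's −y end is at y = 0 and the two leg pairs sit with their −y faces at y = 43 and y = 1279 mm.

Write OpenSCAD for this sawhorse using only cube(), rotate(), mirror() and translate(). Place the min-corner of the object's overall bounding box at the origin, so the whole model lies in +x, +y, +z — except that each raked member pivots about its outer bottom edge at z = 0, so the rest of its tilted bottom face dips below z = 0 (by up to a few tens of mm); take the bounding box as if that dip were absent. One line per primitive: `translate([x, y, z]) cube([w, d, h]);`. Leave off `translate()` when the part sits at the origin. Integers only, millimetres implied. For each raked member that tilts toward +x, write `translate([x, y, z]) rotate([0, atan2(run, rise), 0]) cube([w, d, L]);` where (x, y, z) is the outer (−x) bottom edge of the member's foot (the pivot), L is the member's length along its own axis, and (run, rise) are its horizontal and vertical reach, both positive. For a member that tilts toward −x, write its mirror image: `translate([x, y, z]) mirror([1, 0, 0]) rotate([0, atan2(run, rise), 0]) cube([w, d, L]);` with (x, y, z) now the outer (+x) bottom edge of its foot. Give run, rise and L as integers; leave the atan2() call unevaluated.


translate([162, 0, 720]) cube([104, 1375, 43]);
translate([0, 43, 0]) rotate([0, atan2(162, 720), 0]) cube([29, 53, 738]);
translate([428, 43, 0]) mirror([1, 0, 0]) rotate([0, atan2(162, 720), 0]) cube([29, 53, 738]);
translate([0, 1279, 0]) rotate([0, atan2(162, 720), 0]) cube([29, 53, 738]);
translate([428, 1279, 0]) mirror([1, 0, 0]) rotate([0, atan2(162, 720), 0]) cube([29, 53, 738]);
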